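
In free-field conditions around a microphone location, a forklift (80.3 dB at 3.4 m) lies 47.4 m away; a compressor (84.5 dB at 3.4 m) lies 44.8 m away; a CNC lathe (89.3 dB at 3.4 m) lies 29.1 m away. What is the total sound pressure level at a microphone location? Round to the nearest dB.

First find each source's level at the receiver (point-source: −20·log₁₀(r/r_ref)), then combine on an intensity basis.
forklift: 80.3 − 20·log₁₀(47.4/3.4) = 80.3 − 22.89 = 57.41 dB.
compressor: 84.5 − 20·log₁₀(44.8/3.4) = 84.5 − 22.40 = 62.10 dB.
CNC lathe: 89.3 − 20·log₁₀(29.1/3.4) = 89.3 − 18.65 = 70.65 dB.
Σ 10^(L/10) = 1.379e+07 → L_total = 10·log₁₀(1.379e+07) = 71.40 dB.

71 dB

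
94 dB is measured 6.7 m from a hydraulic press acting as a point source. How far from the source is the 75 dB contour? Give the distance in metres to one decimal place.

The 19.0 dB drop corresponds to a distance ratio of 10^(19.0/20) for a point source.
r₂ = 6.7·10^((94−75)/20) = 6.7·10^(19.0/20) = 59.71 m.

59.7 m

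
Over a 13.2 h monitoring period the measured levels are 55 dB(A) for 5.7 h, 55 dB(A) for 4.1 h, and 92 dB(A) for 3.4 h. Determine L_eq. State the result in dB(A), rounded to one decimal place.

Weight each interval's intensity by its duration and average over T = 13.2 h:
Σ tᵢ·10^(Lᵢ/10) = 5.7·10^(55/10) + 4.1·10^(55/10) + 3.4·10^(92/10) = 5.392e+09.
L_eq = 10·log₁₀(5.392e+09/13.2) = 86.11 dB(A).

86.1 dB(A)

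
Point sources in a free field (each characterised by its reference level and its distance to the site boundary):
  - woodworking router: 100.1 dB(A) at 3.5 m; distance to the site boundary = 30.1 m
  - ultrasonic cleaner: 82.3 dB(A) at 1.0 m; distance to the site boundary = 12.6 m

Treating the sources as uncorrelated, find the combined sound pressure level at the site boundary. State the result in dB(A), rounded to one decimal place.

Propagate each source to the receiver with L = L_ref − 20·log₁₀(r/r_ref), then add intensities.
woodworking router: 100.1 − 20·log₁₀(30.1/3.5) = 100.1 − 18.69 = 81.41 dB(A).
ultrasonic cleaner: 82.3 − 20·log₁₀(12.6/1.0) = 82.3 − 22.01 = 60.29 dB(A).
Σ 10^(L/10) = 1.394e+08 → L_total = 10·log₁₀(1.394e+08) = 81.44 dB(A).

81.4 dB(A)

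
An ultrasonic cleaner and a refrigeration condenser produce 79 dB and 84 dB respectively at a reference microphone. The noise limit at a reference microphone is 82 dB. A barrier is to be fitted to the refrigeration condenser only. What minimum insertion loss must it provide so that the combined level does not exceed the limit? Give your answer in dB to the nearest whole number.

The untreated sources together contribute 10^(79/10) = 7.943e+07, i.e. 79.00 dB.
To meet 82 dB overall, the treated refrigeration condenser may contribute at most 10^(82/10) − 7.943e+07 = 7.906e+07, i.e. 78.98 dB.
Required insertion loss = 84 − 78.98 = 5.02 dB.

5 dB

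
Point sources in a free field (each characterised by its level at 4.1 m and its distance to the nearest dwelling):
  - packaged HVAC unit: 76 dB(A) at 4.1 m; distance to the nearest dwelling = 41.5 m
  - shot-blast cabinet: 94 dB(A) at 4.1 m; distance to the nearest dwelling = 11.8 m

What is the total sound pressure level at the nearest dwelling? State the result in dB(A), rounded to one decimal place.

Apply inverse-square spreading to bring every level to the receiver, then sum 10^(L/10).
packaged HVAC unit: 76 − 20·log₁₀(41.5/4.1) = 76 − 20.11 = 55.89 dB(A).
shot-blast cabinet: 94 − 20·log₁₀(11.8/4.1) = 94 − 9.18 = 84.82 dB(A).
Σ 10^(L/10) = 3.036e+08 → L_total = 10·log₁₀(3.036e+08) = 84.82 dB(A).

84.8 dB(A)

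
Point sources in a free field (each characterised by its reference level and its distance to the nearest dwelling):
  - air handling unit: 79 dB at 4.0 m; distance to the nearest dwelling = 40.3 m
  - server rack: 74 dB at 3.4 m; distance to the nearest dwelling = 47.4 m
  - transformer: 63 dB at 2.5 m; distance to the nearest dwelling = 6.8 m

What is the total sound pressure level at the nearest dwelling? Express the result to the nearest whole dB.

61 dB

First find each source's level at the receiver (point-source: −20·log₁₀(r/r_ref)), then combine on an intensity basis.
air handling unit: 79 − 20·log₁₀(40.3/4.0) = 79 − 20.06 = 58.94 dB.
server rack: 74 − 20·log₁₀(47.4/3.4) = 74 − 22.89 = 51.11 dB.
transformer: 63 − 20·log₁₀(6.8/2.5) = 63 − 8.69 = 54.31 dB.
Σ 10^(L/10) = 1.181e+06 → L_total = 10·log₁₀(1.181e+06) = 60.72 dB.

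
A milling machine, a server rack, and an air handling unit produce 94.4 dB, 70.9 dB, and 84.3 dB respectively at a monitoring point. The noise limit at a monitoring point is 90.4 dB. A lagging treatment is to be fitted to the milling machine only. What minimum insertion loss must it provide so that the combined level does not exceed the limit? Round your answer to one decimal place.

Fixed contribution from the other sources: Σ 10^(L/10) = 10^(70.9/10) + 10^(84.3/10) = 2.815e+08 (84.49 dB).
To meet 90.4 dB overall, the treated milling machine may contribute at most 10^(90.4/10) − 2.815e+08 = 8.150e+08, i.e. 89.11 dB.
Required insertion loss = 94.4 − 89.11 = 5.29 dB.

5.3 dB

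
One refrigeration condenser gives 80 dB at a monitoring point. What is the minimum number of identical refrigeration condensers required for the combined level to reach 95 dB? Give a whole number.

The shortfall is 95 − 80 = 15.0 dB, and N units add 10·log₁₀ N, so need 10·log₁₀ N ≥ 15.0.
N ≥ 10^(15.0/10) = 31.623, so N = 32.

32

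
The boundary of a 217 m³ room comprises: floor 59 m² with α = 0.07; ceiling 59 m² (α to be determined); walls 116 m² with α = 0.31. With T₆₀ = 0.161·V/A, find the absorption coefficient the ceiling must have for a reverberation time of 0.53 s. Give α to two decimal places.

Required total absorption A = 0.161·217/0.53 = 65.92 m².
Absorption from the other surfaces = 59·0.07 + 116·0.31 = 40.09 m², so the ceiling must supply 25.83 m² over 59 m².
α = 25.83/59 = 0.438.

0.44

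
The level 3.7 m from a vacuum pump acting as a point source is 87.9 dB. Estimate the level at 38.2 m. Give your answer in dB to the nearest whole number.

Point-source attenuation: ΔL = 20·log₁₀(r₂/r₁) = 20·log₁₀(38.2/3.7) = 20.277 dB.
L₂ = 87.9 − 20·log₁₀(38.2/3.7) = 87.9 − 20.277 = 67.62 dB.

68 dB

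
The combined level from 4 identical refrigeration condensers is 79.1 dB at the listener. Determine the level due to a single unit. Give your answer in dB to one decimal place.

73.1 dB

For N identical incoherent sources L_total = L₁ + 10·log₁₀ N, so L₁ = 79.1 − 10·log₁₀(4) = 79.1 − 6.021.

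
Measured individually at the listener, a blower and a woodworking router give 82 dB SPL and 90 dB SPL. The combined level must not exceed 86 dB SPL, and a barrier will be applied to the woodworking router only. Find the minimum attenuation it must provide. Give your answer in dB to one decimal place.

6.2 dB

Everything except the woodworking router sums to 10^(82/10) = 1.585e+08 in linear terms, 82.00 dB SPL.
The limit corresponds to 10^(86/10) = 3.981e+08; subtracting the fixed part leaves 2.396e+08 for the woodworking router, i.e. 83.80 dB SPL.
So the woodworking router must be reduced from 90 to 83.80 dB SPL: IL = 6.20 dB.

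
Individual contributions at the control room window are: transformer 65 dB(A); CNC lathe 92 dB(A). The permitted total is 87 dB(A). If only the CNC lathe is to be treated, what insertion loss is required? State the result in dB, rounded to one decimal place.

5.0 dB

Everything except the CNC lathe sums to 10^(65/10) = 3.162e+06 in linear terms, 65.00 dB(A).
To meet 87 dB(A) overall, the treated CNC lathe may contribute at most 10^(87/10) − 3.162e+06 = 4.980e+08, i.e. 86.97 dB(A).
So the CNC lathe must be reduced from 92 to 86.97 dB(A): IL = 5.03 dB.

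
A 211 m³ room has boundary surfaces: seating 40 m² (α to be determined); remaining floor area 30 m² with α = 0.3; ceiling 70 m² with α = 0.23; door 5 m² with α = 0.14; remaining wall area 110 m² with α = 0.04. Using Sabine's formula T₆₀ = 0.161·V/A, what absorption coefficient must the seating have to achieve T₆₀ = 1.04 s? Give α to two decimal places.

From T₆₀ = 0.161·V/A, the target T₆₀ = 1.04 s needs A = 0.161·211/1.04 = 32.66 m².
Absorption from the other surfaces = 30·0.3 + 70·0.23 + 5·0.14 + 110·0.04 = 30.20 m², so the seating must supply 2.46 m² over 40 m².
α = 2.46/40 = 0.062.

0.06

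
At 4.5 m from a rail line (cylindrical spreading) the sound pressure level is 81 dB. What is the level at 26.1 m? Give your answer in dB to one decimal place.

73.4 dB

For a line source, L₂ = L₁ − 10·log₁₀(r₂/r₁).
L₂ = 81 − 10·log₁₀(26.1/4.5) = 81 − 7.634 = 73.37 dB.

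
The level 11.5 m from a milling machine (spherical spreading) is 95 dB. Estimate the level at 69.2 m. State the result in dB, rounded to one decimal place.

79.4 dB

Point-source attenuation: ΔL = 20·log₁₀(r₂/r₁) = 20·log₁₀(69.2/11.5) = 15.588 dB.
L₂ = 95 − 20·log₁₀(69.2/11.5) = 95 − 15.588 = 79.41 dB.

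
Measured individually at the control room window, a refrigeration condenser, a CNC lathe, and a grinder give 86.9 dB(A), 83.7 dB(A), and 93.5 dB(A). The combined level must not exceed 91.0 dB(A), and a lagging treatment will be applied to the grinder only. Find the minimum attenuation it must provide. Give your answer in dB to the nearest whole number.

Everything except the grinder sums to 10^(86.9/10) + 10^(83.7/10) = 7.242e+08 in linear terms, 88.60 dB(A).
To meet 91.0 dB(A) overall, the treated grinder may contribute at most 10^(91.0/10) − 7.242e+08 = 5.347e+08, i.e. 87.28 dB(A).
So the grinder must be reduced from 93.5 to 87.28 dB(A): IL = 6.22 dB.

6 dB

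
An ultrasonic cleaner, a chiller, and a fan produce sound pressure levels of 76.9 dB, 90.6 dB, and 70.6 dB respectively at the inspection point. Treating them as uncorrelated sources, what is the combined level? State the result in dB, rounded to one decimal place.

90.8 dB

For uncorrelated sources the intensities add, so convert each level to linear form, sum, and take 10·log₁₀ of the total.
Σ 10^(L/10) = 10^(76.9/10) + 10^(90.6/10) + 10^(70.6/10) = 1.209e+09.
L_total = 10·log₁₀(1.209e+09) = 90.82 dB.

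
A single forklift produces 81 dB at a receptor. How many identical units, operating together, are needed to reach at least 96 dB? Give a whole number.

32

The shortfall is 96 − 81 = 15.0 dB, and N units add 10·log₁₀ N, so need 10·log₁₀ N ≥ 15.0.
N ≥ 10^(15.0/10) = 31.623, so N = 32.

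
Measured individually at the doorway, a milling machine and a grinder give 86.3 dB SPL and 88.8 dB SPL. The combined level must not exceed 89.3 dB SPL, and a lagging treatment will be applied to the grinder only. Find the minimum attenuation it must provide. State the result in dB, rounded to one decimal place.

2.5 dB

Fixed contribution from the other source: Σ 10^(L/10) = 10^(86.3/10) = 4.266e+08 (86.30 dB SPL).
The limit corresponds to 10^(89.3/10) = 8.511e+08; subtracting the fixed part leaves 4.246e+08 for the grinder, i.e. 86.28 dB SPL.
Required insertion loss = 88.8 − 86.28 = 2.52 dB.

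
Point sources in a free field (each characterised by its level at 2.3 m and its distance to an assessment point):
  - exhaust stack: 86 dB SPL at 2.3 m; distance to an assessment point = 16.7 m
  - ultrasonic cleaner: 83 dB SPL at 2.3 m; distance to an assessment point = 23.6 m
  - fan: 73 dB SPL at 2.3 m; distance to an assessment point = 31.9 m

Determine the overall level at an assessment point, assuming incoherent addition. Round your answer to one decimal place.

69.8 dB SPL

Apply inverse-square spreading to bring every level to the receiver, then sum 10^(L/10).
exhaust stack: 86 − 20·log₁₀(16.7/2.3) = 86 − 17.22 = 68.78 dB SPL.
ultrasonic cleaner: 83 − 20·log₁₀(23.6/2.3) = 83 − 20.22 = 62.78 dB SPL.
fan: 73 − 20·log₁₀(31.9/2.3) = 73 − 22.84 = 50.16 dB SPL.
Σ 10^(L/10) = 9.550e+06 → L_total = 10·log₁₀(9.550e+06) = 69.80 dB SPL.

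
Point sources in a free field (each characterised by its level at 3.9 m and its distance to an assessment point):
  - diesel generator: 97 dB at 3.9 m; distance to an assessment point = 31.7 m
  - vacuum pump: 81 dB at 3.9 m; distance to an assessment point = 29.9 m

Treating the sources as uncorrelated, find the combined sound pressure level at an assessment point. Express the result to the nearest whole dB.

79 dB

Apply inverse-square spreading to bring every level to the receiver, then sum 10^(L/10).
diesel generator: 97 − 20·log₁₀(31.7/3.9) = 97 − 18.20 = 78.80 dB.
vacuum pump: 81 − 20·log₁₀(29.9/3.9) = 81 − 17.69 = 63.31 dB.
Σ 10^(L/10) = 7.800e+07 → L_total = 10·log₁₀(7.800e+07) = 78.92 dB.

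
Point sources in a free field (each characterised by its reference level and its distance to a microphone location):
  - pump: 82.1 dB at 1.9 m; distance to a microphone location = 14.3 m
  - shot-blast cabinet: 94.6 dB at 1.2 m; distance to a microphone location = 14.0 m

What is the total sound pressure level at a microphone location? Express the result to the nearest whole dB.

74 dB

Apply inverse-square spreading to bring every level to the receiver, then sum 10^(L/10).
pump: 82.1 − 20·log₁₀(14.3/1.9) = 82.1 − 17.53 = 64.57 dB.
shot-blast cabinet: 94.6 − 20·log₁₀(14.0/1.2) = 94.6 − 21.34 = 73.26 dB.
Σ 10^(L/10) = 2.405e+07 → L_total = 10·log₁₀(2.405e+07) = 73.81 dB.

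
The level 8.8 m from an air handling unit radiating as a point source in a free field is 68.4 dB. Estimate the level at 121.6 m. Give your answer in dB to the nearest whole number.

For a point source, L₂ = L₁ − 20·log₁₀(r₂/r₁).
L₂ = 68.4 − 20·log₁₀(121.6/8.8) = 68.4 − 22.809 = 45.59 dB.

46 dB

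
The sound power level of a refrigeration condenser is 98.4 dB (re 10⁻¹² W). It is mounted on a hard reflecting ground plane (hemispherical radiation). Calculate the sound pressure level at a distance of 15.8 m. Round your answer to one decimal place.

The power spreads over a hemisphere of area 2π·r², so L_p = L_w − 10·log₁₀(2π·r²).
2π·r² = 1569 m², 10·log₁₀ of that is 31.955 dB.
L_p = 98.4 − 31.955 = 66.45 dB.

66.4 dB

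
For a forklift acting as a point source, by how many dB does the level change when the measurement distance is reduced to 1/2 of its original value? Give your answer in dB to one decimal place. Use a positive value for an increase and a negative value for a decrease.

A point source loses 6 dB per doubling of distance; generally ΔL = −20·log₁₀(r₂/r₁).
ΔL = −20·log₁₀(0.5) = +6.02 dB.

+6.0 dB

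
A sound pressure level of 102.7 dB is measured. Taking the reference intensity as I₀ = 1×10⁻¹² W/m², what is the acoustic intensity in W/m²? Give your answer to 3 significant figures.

0.0186 W/m²

I = I₀·10^(L/10) = 10⁻¹² × 10^(102.7/10) = 10^(-1.730).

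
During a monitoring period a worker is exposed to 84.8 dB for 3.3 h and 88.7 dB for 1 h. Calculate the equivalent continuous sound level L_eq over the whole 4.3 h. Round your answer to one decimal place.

86.1 dB

The energy average is taken in the linear domain: L_eq = 10·log₁₀[(Σ tᵢ·10^(Lᵢ/10))/T], T = 4.3 h.
Σ tᵢ·10^(Lᵢ/10) = 3.3·10^(84.8/10) + 1·10^(88.7/10) = 1.738e+09.
L_eq = 10·log₁₀(1.738e+09/4.3) = 86.07 dB.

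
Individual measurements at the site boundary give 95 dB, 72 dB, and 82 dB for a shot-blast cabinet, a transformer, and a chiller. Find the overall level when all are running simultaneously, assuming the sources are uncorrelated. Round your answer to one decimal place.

Incoherent sources combine by intensity addition: L_total = 10·log₁₀(Σ 10^(L_i/10)).
Σ 10^(L/10) = 10^(95/10) + 10^(72/10) + 10^(82/10) = 3.337e+09.
L_total = 10·log₁₀(3.337e+09) = 95.23 dB.

95.2 dB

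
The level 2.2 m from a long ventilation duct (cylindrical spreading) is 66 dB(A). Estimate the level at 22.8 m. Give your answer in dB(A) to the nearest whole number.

56 dB(A)

For a line source, L₂ = L₁ − 10·log₁₀(r₂/r₁).
L₂ = 66 − 10·log₁₀(22.8/2.2) = 66 − 10.155 = 55.84 dB(A).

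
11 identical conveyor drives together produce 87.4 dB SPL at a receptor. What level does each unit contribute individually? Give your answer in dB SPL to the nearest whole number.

Dividing the total intensity by 11 lowers the level by 10·log₁₀ 11 = 10.414 dB: L₁ = 87.4 − 10.414.

77 dB SPL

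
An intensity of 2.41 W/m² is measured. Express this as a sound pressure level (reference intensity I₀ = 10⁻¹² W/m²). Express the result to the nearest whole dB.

I/I₀ = 2.41/10⁻¹² = 2.41×10^12, and L = 10·log₁₀(I/I₀).
L = 10·(0.3820 + 12) = 123.82 dB.

124 dB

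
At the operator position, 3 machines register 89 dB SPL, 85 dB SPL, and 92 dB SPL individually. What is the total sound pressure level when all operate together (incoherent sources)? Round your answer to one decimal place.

For uncorrelated sources the intensities add, so convert each level to linear form, sum, and take 10·log₁₀ of the total.
Σ 10^(L/10) = 10^(89/10) + 10^(85/10) + 10^(92/10) = 2.695e+09.
L_total = 10·log₁₀(2.695e+09) = 94.31 dB SPL.

94.3 dB SPL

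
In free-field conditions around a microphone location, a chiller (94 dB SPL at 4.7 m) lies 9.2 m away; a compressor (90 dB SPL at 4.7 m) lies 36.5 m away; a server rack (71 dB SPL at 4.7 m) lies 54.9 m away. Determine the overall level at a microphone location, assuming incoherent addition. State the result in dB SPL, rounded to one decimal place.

88.3 dB SPL

Apply inverse-square spreading to bring every level to the receiver, then sum 10^(L/10).
chiller: 94 − 20·log₁₀(9.2/4.7) = 94 − 5.83 = 88.17 dB SPL.
compressor: 90 − 20·log₁₀(36.5/4.7) = 90 − 17.80 = 72.20 dB SPL.
server rack: 71 − 20·log₁₀(54.9/4.7) = 71 − 21.35 = 49.65 dB SPL.
Σ 10^(L/10) = 6.722e+08 → L_total = 10·log₁₀(6.722e+08) = 88.28 dB SPL.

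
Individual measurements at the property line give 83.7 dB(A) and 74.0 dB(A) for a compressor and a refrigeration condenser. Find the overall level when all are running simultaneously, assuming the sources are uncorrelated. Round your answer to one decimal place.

Incoherent sources combine by intensity addition: L_total = 10·log₁₀(Σ 10^(L_i/10)).
Σ 10^(L/10) = 10^(83.7/10) + 10^(74.0/10) = 2.595e+08.
L_total = 10·log₁₀(2.595e+08) = 84.14 dB(A).

84.1 dB(A)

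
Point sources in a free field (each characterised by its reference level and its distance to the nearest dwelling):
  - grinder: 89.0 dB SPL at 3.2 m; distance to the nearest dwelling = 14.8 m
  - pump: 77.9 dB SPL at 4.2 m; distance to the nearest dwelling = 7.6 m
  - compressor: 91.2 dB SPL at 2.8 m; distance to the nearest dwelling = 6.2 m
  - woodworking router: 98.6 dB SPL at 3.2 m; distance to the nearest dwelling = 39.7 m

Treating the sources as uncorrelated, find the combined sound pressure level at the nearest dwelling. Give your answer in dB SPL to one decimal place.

First find each source's level at the receiver (point-source: −20·log₁₀(r/r_ref)), then combine on an intensity basis.
grinder: 89.0 − 20·log₁₀(14.8/3.2) = 89.0 − 13.30 = 75.70 dB SPL.
pump: 77.9 − 20·log₁₀(7.6/4.2) = 77.9 − 5.15 = 72.75 dB SPL.
compressor: 91.2 − 20·log₁₀(6.2/2.8) = 91.2 − 6.90 = 84.30 dB SPL.
woodworking router: 98.6 − 20·log₁₀(39.7/3.2) = 98.6 − 21.87 = 76.73 dB SPL.
Σ 10^(L/10) = 3.719e+08 → L_total = 10·log₁₀(3.719e+08) = 85.70 dB SPL.

85.7 dB SPL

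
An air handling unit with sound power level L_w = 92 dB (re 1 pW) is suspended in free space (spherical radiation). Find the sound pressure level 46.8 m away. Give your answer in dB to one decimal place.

47.6 dB

Free-field spherical radiation: L_p = L_w − 10·log₁₀(4π·r²), r = 46.8 m.
4π·r² = 2.752e+04 m², 10·log₁₀ of that is 44.397 dB.
L_p = 92 − 44.397 = 47.60 dB.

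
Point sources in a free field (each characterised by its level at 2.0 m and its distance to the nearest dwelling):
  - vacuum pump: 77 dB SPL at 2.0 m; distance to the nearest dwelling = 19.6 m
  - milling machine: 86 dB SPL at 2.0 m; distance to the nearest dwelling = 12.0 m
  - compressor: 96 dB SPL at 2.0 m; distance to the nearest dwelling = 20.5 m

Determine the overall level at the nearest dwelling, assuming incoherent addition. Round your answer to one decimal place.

First find each source's level at the receiver (point-source: −20·log₁₀(r/r_ref)), then combine on an intensity basis.
vacuum pump: 77 − 20·log₁₀(19.6/2.0) = 77 − 19.82 = 57.18 dB SPL.
milling machine: 86 − 20·log₁₀(12.0/2.0) = 86 − 15.56 = 70.44 dB SPL.
compressor: 96 − 20·log₁₀(20.5/2.0) = 96 − 20.21 = 75.79 dB SPL.
Σ 10^(L/10) = 4.947e+07 → L_total = 10·log₁₀(4.947e+07) = 76.94 dB SPL.

76.9 dB SPL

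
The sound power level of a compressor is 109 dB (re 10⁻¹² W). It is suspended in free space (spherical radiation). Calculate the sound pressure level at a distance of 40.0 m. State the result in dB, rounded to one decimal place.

66.0 dB

The power spreads over a sphere of area 4π·r², so L_p = L_w − 10·log₁₀(4π·r²).
4π·r² = 2.011e+04 m², 10·log₁₀ of that is 43.033 dB.
L_p = 109 − 43.033 = 65.97 dB.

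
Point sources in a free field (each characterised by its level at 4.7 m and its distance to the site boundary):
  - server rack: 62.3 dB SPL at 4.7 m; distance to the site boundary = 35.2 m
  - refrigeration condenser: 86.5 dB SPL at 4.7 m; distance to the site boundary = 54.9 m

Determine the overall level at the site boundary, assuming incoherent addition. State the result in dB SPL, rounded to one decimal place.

Apply inverse-square spreading to bring every level to the receiver, then sum 10^(L/10).
server rack: 62.3 − 20·log₁₀(35.2/4.7) = 62.3 − 17.49 = 44.81 dB SPL.
refrigeration condenser: 86.5 − 20·log₁₀(54.9/4.7) = 86.5 − 21.35 = 65.15 dB SPL.
Σ 10^(L/10) = 3.304e+06 → L_total = 10·log₁₀(3.304e+06) = 65.19 dB SPL.

65.2 dB SPL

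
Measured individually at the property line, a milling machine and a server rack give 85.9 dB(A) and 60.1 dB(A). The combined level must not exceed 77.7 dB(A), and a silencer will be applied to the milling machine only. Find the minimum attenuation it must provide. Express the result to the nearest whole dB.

The untreated sources together contribute 10^(60.1/10) = 1.023e+06, i.e. 60.10 dB(A).
To meet 77.7 dB(A) overall, the treated milling machine may contribute at most 10^(77.7/10) − 1.023e+06 = 5.786e+07, i.e. 77.62 dB(A).
Required insertion loss = 85.9 − 77.62 = 8.28 dB.

8 dB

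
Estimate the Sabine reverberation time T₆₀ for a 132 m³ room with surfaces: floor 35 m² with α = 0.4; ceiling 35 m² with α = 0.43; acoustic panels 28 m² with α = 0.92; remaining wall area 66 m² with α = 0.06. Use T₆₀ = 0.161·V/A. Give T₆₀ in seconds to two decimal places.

Summing Sᵢαᵢ: 35·0.4 + 35·0.43 + 28·0.92 + 66·0.06 = 58.77 m².
T₆₀ = 0.161 × 132 / 58.77 = 0.362 s.

0.36 s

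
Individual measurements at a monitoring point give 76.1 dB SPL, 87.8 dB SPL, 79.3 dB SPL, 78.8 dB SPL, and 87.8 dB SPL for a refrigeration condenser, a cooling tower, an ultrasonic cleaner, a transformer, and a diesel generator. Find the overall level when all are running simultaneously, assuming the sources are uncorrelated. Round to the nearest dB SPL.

For uncorrelated sources the intensities add, so convert each level to linear form, sum, and take 10·log₁₀ of the total.
Σ 10^(L/10) = 10^(76.1/10) + 10^(87.8/10) + 10^(79.3/10) + 10^(78.8/10) + 10^(87.8/10) = 1.407e+09.
L_total = 10·log₁₀(1.407e+09) = 91.48 dB SPL.

91 dB SPL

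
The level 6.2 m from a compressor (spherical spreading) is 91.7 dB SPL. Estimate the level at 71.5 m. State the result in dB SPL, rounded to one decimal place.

70.5 dB SPL

For a point source, L₂ = L₁ − 20·log₁₀(r₂/r₁).
L₂ = 91.7 − 20·log₁₀(71.5/6.2) = 91.7 − 21.238 = 70.46 dB SPL.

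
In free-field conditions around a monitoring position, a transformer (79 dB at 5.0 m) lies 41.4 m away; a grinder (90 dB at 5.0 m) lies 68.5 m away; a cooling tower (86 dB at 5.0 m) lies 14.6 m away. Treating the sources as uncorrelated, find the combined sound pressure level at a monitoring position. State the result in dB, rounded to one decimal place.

First find each source's level at the receiver (point-source: −20·log₁₀(r/r_ref)), then combine on an intensity basis.
transformer: 79 − 20·log₁₀(41.4/5.0) = 79 − 18.36 = 60.64 dB.
grinder: 90 − 20·log₁₀(68.5/5.0) = 90 − 22.73 = 67.27 dB.
cooling tower: 86 − 20·log₁₀(14.6/5.0) = 86 − 9.31 = 76.69 dB.
Σ 10^(L/10) = 5.318e+07 → L_total = 10·log₁₀(5.318e+07) = 77.26 dB.

77.3 dB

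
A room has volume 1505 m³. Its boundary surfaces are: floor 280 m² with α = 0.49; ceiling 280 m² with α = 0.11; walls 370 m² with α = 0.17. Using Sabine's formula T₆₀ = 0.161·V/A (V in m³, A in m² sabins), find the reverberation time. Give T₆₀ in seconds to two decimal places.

Total absorption A = 280·0.49 + 280·0.11 + 370·0.17 = 230.90 m² sabins.
T₆₀ = 0.161·V/A = 0.161·1505/230.90 = 1.049 s.

1.05 s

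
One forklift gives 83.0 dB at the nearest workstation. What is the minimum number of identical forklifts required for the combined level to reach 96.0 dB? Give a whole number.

20

N identical sources give L₁ + 10·log₁₀ N, so require 10·log₁₀ N ≥ 96.0 − 83.0 = 13.0 dB.
N ≥ 10^(13.0/10) = 19.953, so N = 20.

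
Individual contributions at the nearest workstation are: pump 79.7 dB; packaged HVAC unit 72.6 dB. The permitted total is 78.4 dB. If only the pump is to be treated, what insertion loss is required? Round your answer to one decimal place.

Fixed contribution from the other source: Σ 10^(L/10) = 10^(72.6/10) = 1.820e+07 (72.60 dB).
The limit corresponds to 10^(78.4/10) = 6.918e+07; subtracting the fixed part leaves 5.099e+07 for the pump, i.e. 77.07 dB.
So the pump must be reduced from 79.7 to 77.07 dB: IL = 2.63 dB.

2.6 dB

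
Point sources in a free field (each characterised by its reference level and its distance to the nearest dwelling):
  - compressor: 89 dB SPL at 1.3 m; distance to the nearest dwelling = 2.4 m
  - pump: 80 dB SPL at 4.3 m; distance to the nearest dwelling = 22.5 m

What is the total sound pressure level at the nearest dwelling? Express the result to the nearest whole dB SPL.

84 dB SPL

First find each source's level at the receiver (point-source: −20·log₁₀(r/r_ref)), then combine on an intensity basis.
compressor: 89 − 20·log₁₀(2.4/1.3) = 89 − 5.33 = 83.67 dB SPL.
pump: 80 − 20·log₁₀(22.5/4.3) = 80 − 14.37 = 65.63 dB SPL.
Σ 10^(L/10) = 2.367e+08 → L_total = 10·log₁₀(2.367e+08) = 83.74 dB SPL.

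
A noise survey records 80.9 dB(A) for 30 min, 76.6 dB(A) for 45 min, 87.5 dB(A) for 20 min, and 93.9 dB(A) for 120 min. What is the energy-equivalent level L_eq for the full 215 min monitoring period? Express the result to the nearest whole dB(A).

Weight each interval's intensity by its duration and average over T = 215 min:
Σ tᵢ·10^(Lᵢ/10) = 30·10^(80.9/10) + 45·10^(76.6/10) + 20·10^(87.5/10) + 120·10^(93.9/10) = 3.116e+11.
L_eq = 10·log₁₀(3.116e+11/215) = 91.61 dB(A).

92 dB(A)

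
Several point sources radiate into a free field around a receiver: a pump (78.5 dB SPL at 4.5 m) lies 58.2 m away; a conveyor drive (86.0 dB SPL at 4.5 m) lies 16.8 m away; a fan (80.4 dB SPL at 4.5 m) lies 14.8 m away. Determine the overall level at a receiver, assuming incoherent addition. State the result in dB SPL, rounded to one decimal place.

75.9 dB SPL

Propagate each source to the receiver with L = L_ref − 20·log₁₀(r/r_ref), then add intensities.
pump: 78.5 − 20·log₁₀(58.2/4.5) = 78.5 − 22.23 = 56.27 dB SPL.
conveyor drive: 86.0 − 20·log₁₀(16.8/4.5) = 86.0 − 11.44 = 74.56 dB SPL.
fan: 80.4 − 20·log₁₀(14.8/4.5) = 80.4 − 10.34 = 70.06 dB SPL.
Σ 10^(L/10) = 3.912e+07 → L_total = 10·log₁₀(3.912e+07) = 75.92 dB SPL.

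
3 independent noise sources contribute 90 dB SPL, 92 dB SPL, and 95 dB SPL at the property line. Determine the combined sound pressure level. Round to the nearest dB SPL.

98 dB SPL

For uncorrelated sources the intensities add, so convert each level to linear form, sum, and take 10·log₁₀ of the total.
Σ 10^(L/10) = 10^(90/10) + 10^(92/10) + 10^(95/10) = 5.747e+09.
L_total = 10·log₁₀(5.747e+09) = 97.59 dB SPL.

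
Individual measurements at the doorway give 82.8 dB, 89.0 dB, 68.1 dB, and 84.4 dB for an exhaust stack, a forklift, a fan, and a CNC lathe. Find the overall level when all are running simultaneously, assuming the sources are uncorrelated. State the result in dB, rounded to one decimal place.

For uncorrelated sources the intensities add, so convert each level to linear form, sum, and take 10·log₁₀ of the total.
Σ 10^(L/10) = 10^(82.8/10) + 10^(89.0/10) + 10^(68.1/10) + 10^(84.4/10) = 1.267e+09.
L_total = 10·log₁₀(1.267e+09) = 91.03 dB.

91.0 dB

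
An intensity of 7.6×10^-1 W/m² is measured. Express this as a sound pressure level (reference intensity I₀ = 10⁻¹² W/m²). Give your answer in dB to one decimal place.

I/I₀ = 7.6×10^-1/10⁻¹² = 7.6×10^11, and L = 10·log₁₀(I/I₀).
L = 10·(0.8808 + 11) = 118.81 dB.

118.8 dB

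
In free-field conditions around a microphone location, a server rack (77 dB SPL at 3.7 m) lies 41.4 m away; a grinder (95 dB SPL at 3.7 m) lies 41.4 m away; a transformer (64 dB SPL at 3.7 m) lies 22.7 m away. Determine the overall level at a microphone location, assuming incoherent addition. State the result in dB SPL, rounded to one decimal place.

First find each source's level at the receiver (point-source: −20·log₁₀(r/r_ref)), then combine on an intensity basis.
server rack: 77 − 20·log₁₀(41.4/3.7) = 77 − 20.98 = 56.02 dB SPL.
grinder: 95 − 20·log₁₀(41.4/3.7) = 95 − 20.98 = 74.02 dB SPL.
transformer: 64 − 20·log₁₀(22.7/3.7) = 64 − 15.76 = 48.24 dB SPL.
Σ 10^(L/10) = 2.573e+07 → L_total = 10·log₁₀(2.573e+07) = 74.10 dB SPL.

74.1 dB SPL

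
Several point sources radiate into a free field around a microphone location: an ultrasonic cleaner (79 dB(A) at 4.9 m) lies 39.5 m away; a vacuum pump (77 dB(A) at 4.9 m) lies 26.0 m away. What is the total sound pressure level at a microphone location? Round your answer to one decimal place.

Apply inverse-square spreading to bring every level to the receiver, then sum 10^(L/10).
ultrasonic cleaner: 79 − 20·log₁₀(39.5/4.9) = 79 − 18.13 = 60.87 dB(A).
vacuum pump: 77 − 20·log₁₀(26.0/4.9) = 77 − 14.50 = 62.50 dB(A).
Σ 10^(L/10) = 3.002e+06 → L_total = 10·log₁₀(3.002e+06) = 64.77 dB(A).

64.8 dB(A)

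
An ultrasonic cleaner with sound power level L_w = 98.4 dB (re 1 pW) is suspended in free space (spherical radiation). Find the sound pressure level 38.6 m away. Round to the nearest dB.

Free-field spherical radiation: L_p = L_w − 10·log₁₀(4π·r²), r = 38.6 m.
4π·r² = 1.872e+04 m², 10·log₁₀ of that is 42.724 dB.
L_p = 98.4 − 42.724 = 55.68 dB.

56 dB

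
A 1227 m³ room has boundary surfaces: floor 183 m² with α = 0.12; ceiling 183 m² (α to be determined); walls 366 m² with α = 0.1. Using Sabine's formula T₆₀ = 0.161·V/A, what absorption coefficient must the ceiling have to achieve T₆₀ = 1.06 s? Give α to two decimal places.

From T₆₀ = 0.161·V/A, the target T₆₀ = 1.06 s needs A = 0.161·1227/1.06 = 186.37 m².
Absorption from the other surfaces = 183·0.12 + 366·0.1 = 58.56 m², so the ceiling must supply 127.81 m² over 183 m².
α = 127.81/183 = 0.698.

0.70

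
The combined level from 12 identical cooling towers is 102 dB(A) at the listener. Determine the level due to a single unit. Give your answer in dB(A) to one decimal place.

91.2 dB(A)

For N identical incoherent sources L_total = L₁ + 10·log₁₀ N, so L₁ = 102 − 10·log₁₀(12) = 102 − 10.792.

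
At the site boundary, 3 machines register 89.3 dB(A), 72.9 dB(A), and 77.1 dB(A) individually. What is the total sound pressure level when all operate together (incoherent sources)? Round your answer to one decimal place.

Incoherent sources combine by intensity addition: L_total = 10·log₁₀(Σ 10^(L_i/10)).
Σ 10^(L/10) = 10^(89.3/10) + 10^(72.9/10) + 10^(77.1/10) = 9.219e+08.
L_total = 10·log₁₀(9.219e+08) = 89.65 dB(A).

89.6 dB(A)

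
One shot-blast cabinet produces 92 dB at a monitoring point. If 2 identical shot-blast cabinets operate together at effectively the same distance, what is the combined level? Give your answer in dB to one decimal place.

95.0 dB

N identical incoherent sources raise the level by 10·log₁₀ N.
L_total = 92 + 10·log₁₀(2) = 92 + 3.010 = 95.01 dB.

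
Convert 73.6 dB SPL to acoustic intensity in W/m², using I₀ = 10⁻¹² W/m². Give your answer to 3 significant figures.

2.29e-05 W/m²

I/I₀ = 10^(73.6/10) = 2.291e+07, so I = 2.291e+07 × 10⁻¹² W/m².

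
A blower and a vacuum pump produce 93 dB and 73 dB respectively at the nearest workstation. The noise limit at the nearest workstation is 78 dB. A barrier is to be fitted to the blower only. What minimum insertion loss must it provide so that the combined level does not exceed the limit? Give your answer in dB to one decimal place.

16.7 dB

Everything except the blower sums to 10^(73/10) = 1.995e+07 in linear terms, 73.00 dB.
To meet 78 dB overall, the treated blower may contribute at most 10^(78/10) − 1.995e+07 = 4.314e+07, i.e. 76.35 dB.
Required insertion loss = 93 − 76.35 = 16.65 dB.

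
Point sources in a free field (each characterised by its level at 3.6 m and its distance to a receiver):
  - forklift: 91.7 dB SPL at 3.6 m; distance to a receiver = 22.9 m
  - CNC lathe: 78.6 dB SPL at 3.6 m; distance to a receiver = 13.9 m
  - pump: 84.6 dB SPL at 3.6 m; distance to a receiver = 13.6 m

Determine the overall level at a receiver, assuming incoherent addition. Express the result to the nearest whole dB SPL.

78 dB SPL

Propagate each source to the receiver with L = L_ref − 20·log₁₀(r/r_ref), then add intensities.
forklift: 91.7 − 20·log₁₀(22.9/3.6) = 91.7 − 16.07 = 75.63 dB SPL.
CNC lathe: 78.6 − 20·log₁₀(13.9/3.6) = 78.6 − 11.73 = 66.87 dB SPL.
pump: 84.6 − 20·log₁₀(13.6/3.6) = 84.6 − 11.54 = 73.06 dB SPL.
Σ 10^(L/10) = 6.162e+07 → L_total = 10·log₁₀(6.162e+07) = 77.90 dB SPL.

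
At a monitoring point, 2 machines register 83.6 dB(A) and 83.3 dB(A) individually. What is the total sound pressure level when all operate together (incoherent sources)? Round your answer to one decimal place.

Incoherent sources combine by intensity addition: L_total = 10·log₁₀(Σ 10^(L_i/10)).
Σ 10^(L/10) = 10^(83.6/10) + 10^(83.3/10) = 4.429e+08.
L_total = 10·log₁₀(4.429e+08) = 86.46 dB(A).

86.5 dB(A)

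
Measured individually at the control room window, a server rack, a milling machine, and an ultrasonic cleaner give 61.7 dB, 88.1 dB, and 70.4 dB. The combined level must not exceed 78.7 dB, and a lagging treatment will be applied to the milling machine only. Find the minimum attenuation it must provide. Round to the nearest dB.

The untreated sources together contribute 10^(61.7/10) + 10^(70.4/10) = 1.244e+07, i.e. 70.95 dB.
The limit corresponds to 10^(78.7/10) = 7.413e+07; subtracting the fixed part leaves 6.169e+07 for the milling machine, i.e. 77.90 dB.
Required insertion loss = 88.1 − 77.90 = 10.20 dB.

10 dB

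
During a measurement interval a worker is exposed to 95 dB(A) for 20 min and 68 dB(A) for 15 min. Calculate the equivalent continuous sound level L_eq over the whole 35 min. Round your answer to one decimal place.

92.6 dB(A)

L_eq = 10·log₁₀[(1/T)·Σ tᵢ·10^(Lᵢ/10)] with T = 35 min.
Σ tᵢ·10^(Lᵢ/10) = 20·10^(95/10) + 15·10^(68/10) = 6.334e+10.
L_eq = 10·log₁₀(6.334e+10/35) = 92.58 dB(A).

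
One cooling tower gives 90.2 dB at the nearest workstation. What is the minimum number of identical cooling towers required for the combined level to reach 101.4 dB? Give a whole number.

Need L₁ + 10·log₁₀ N ≥ 101.4, i.e. log₁₀ N ≥ 1.12.
N ≥ 10^(11.2/10) = 13.183, so N = 14.

14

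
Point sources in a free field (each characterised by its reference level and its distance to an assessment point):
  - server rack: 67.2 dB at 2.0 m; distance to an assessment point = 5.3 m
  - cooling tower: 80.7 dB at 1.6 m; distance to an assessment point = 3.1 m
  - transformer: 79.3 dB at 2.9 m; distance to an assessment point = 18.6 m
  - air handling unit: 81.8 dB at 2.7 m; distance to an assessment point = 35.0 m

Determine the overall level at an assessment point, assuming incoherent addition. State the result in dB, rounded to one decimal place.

Propagate each source to the receiver with L = L_ref − 20·log₁₀(r/r_ref), then add intensities.
server rack: 67.2 − 20·log₁₀(5.3/2.0) = 67.2 − 8.46 = 58.74 dB.
cooling tower: 80.7 − 20·log₁₀(3.1/1.6) = 80.7 − 5.74 = 74.96 dB.
transformer: 79.3 − 20·log₁₀(18.6/2.9) = 79.3 − 16.14 = 63.16 dB.
air handling unit: 81.8 − 20·log₁₀(35.0/2.7) = 81.8 − 22.25 = 59.55 dB.
Σ 10^(L/10) = 3.502e+07 → L_total = 10·log₁₀(3.502e+07) = 75.44 dB.

75.4 dB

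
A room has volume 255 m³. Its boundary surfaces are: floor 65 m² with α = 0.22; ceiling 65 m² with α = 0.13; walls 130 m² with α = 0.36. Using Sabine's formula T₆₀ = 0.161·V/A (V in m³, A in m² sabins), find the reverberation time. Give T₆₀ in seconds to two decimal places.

0.59 s

Summing Sᵢαᵢ: 65·0.22 + 65·0.13 + 130·0.36 = 69.55 m².
T₆₀ = 0.161·V/A = 0.161·255/69.55 = 0.590 s.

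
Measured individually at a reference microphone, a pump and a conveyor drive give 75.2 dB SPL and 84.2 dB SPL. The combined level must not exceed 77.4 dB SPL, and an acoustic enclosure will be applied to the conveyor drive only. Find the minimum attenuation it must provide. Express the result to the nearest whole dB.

Fixed contribution from the other source: Σ 10^(L/10) = 10^(75.2/10) = 3.311e+07 (75.20 dB SPL).
The limit corresponds to 10^(77.4/10) = 5.495e+07; subtracting the fixed part leaves 2.184e+07 for the conveyor drive, i.e. 73.39 dB SPL.
Required insertion loss = 84.2 − 73.39 = 10.81 dB.

11 dB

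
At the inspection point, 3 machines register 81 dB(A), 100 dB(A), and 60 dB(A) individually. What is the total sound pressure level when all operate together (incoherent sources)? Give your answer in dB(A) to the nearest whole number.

100 dB(A)

Incoherent sources combine by intensity addition: L_total = 10·log₁₀(Σ 10^(L_i/10)).
Σ 10^(L/10) = 10^(81/10) + 10^(100/10) + 10^(60/10) = 1.013e+10.
L_total = 10·log₁₀(1.013e+10) = 100.05 dB(A).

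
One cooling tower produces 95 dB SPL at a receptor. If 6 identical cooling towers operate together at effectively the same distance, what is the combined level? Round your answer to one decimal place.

L_total = L₁ + 10·log₁₀ N for N identical incoherent sources.
L_total = 95 + 10·log₁₀(6) = 95 + 7.782 = 102.78 dB SPL.

102.8 dB SPL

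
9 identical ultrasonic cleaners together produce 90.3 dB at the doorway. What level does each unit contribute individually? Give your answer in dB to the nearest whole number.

81 dB

For N identical incoherent sources L_total = L₁ + 10·log₁₀ N, so L₁ = 90.3 − 10·log₁₀(9) = 90.3 − 9.542.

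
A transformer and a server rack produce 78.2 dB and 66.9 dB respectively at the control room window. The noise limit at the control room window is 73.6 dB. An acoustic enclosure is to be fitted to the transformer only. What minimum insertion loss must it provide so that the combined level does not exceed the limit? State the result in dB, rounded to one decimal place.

5.6 dB

Everything except the transformer sums to 10^(66.9/10) = 4.898e+06 in linear terms, 66.90 dB.
The limit corresponds to 10^(73.6/10) = 2.291e+07; subtracting the fixed part leaves 1.801e+07 for the transformer, i.e. 72.56 dB.
Required insertion loss = 78.2 − 72.56 = 5.64 dB.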